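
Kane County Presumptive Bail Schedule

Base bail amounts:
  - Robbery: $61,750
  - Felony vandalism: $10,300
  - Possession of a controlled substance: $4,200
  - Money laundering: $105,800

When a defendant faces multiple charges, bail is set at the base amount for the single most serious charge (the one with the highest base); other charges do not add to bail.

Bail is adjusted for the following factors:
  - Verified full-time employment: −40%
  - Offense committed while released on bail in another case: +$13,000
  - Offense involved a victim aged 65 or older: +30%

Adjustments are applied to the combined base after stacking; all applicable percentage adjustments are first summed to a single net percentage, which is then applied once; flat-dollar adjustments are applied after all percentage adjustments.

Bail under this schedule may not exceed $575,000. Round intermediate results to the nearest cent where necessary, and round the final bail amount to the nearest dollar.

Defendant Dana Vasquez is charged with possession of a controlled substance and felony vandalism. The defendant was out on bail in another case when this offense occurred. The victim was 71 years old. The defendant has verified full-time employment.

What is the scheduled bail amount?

$22,270

Base amounts from the schedule: possession of a controlled substance $4,200; felony vandalism $10,300.
Stacking rule: use the highest base only. Highest is felony vandalism at $10,300. Combined base = $10,300.
Net percentage adjustment: −40% +30% = −10%. $10,300 × 0.9 = $9,270.
Offense committed while released on bail in another case (+$13,000 flat): $9,270 + $13,000 = $22,270.
$22,270 is within the $575,000 maximum.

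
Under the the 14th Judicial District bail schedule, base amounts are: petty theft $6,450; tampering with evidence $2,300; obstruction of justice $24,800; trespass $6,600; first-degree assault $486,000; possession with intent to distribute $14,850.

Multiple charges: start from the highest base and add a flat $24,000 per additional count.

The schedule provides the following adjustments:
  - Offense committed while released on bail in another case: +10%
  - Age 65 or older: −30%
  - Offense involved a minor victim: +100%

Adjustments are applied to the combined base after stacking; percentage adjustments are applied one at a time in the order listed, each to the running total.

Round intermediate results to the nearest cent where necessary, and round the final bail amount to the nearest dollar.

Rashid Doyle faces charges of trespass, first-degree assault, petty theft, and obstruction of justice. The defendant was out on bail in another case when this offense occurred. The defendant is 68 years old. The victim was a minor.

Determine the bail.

Base amounts from the schedule: trespass $6,600; first-degree assault $486,000; petty theft $6,450; obstruction of justice $24,800.
Stacking rule: highest base plus $24,000 per additional charge. Highest is first-degree assault at $486,000; 3 additional charges → +$72,000. Combined base = $558,000.
Offense committed while released on bail in another case (+10%): $558,000 × 1.1 = $613,800.
Age 65 or older (−30%): $613,800 × 0.7 = $429,660.
Offense involved a minor victim (+100%): $429,660 × 2 = $859,320.

$859,320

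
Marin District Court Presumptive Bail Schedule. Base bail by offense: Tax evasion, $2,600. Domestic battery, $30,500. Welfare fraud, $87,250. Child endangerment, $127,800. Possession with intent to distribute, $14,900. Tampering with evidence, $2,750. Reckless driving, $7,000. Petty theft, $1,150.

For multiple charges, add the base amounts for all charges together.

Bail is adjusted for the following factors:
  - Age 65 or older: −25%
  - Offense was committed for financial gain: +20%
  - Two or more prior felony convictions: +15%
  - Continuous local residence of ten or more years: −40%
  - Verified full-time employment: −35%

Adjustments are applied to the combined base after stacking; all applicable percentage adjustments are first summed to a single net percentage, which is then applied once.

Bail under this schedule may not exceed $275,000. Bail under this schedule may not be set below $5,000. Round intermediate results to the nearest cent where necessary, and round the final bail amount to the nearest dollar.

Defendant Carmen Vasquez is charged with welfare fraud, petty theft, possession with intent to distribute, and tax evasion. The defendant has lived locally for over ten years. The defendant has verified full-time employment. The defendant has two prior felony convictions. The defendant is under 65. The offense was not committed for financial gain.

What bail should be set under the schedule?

Base amounts from the schedule: welfare fraud $87,250; petty theft $1,150; possession with intent to distribute $14,900; tax evasion $2,600.
Stacking rule: sum of all bases. $87,250 + $1,150 + $14,900 + $2,600 = $105,900.
Net percentage adjustment: +15% −40% −35% = −60%. $105,900 × 0.4 = $42,360.
$42,360 is within the $275,000 maximum.
$42,360 is at or above the $5,000 minimum.

$42,360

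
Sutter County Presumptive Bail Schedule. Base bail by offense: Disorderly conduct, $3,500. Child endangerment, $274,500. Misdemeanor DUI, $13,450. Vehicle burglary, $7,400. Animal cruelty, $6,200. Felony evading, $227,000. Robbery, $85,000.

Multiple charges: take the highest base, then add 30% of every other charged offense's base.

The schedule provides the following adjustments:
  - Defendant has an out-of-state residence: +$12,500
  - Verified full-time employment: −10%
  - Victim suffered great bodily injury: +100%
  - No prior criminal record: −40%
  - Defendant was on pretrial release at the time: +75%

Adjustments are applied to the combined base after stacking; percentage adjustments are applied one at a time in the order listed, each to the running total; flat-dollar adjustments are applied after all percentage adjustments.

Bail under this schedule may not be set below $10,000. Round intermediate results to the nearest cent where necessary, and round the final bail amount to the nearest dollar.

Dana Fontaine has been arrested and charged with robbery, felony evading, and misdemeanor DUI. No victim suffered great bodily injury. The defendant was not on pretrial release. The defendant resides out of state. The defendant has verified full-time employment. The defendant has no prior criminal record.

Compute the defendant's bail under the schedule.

Base amounts from the schedule: robbery $85,000; felony evading $227,000; misdemeanor DUI $13,450.
Stacking rule: highest base plus 30% of each additional charge. Highest is felony evading at $227,000. Additional: $85,000 × 30% = $25,500; $13,450 × 30% = $4,035. Combined base = $227,000 + $29,535 = $256,535.
Verified full-time employment (−10%): $256,535 × 0.9 = $230,881.50.
No prior criminal record (−40%): $230,881.50 × 0.6 = $138,528.90.
Defendant has an out-of-state residence (+$12,500 flat): $138,528.90 + $12,500 = $151,028.90.
$151,028.90 is at or above the $10,000 minimum.
Rounded to the nearest dollar: $151,029.

$151,029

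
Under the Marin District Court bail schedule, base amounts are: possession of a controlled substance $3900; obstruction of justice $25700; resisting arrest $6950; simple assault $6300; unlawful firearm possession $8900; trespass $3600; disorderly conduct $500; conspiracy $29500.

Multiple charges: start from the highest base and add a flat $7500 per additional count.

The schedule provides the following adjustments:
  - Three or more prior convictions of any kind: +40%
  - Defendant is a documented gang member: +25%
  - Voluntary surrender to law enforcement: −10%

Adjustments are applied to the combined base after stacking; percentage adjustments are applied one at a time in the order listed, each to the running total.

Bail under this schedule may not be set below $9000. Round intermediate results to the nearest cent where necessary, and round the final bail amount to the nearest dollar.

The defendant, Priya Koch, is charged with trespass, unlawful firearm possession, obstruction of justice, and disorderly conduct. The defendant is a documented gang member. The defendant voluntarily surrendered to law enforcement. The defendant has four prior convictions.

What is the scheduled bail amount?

$75915

Base amounts from the schedule: trespass $3600; unlawful firearm possession $8900; obstruction of justice $25700; disorderly conduct $500.
Stacking rule: highest base plus $7500 per additional charge. Highest is obstruction of justice at $25700; 3 additional charges → +$22500. Combined base = $48200.
Three or more prior convictions of any kind (+40%): $48200 × 1.4 = $67480.
Defendant is a documented gang member (+25%): $67480 × 1.25 = $84350.
Voluntary surrender to law enforcement (−10%): $84350 × 0.9 = $75915.
$75915 is at or above the $9000 minimum.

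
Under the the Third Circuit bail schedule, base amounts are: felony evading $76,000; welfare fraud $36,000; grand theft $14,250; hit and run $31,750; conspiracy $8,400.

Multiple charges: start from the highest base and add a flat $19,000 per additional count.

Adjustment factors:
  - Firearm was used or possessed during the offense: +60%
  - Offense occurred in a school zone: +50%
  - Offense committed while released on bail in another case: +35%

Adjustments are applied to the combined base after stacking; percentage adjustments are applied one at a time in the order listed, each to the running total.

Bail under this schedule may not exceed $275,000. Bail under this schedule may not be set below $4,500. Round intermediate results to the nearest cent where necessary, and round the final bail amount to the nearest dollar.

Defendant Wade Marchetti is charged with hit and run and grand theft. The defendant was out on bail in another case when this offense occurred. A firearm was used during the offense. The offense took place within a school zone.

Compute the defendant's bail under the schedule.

Base amounts from the schedule: hit and run $31,750; grand theft $14,250.
Stacking rule: highest base plus $19,000 per additional charge. Highest is hit and run at $31,750; 1 additional charge → +$19,000. Combined base = $50,750.
Firearm was used or possessed during the offense (+60%): $50,750 × 1.6 = $81,200.
Offense occurred in a school zone (+50%): $81,200 × 1.5 = $121,800.
Offense committed while released on bail in another case (+35%): $121,800 × 1.35 = $164,430.
$164,430 is within the $275,000 maximum.
$164,430 is at or above the $4,500 minimum.

$164,430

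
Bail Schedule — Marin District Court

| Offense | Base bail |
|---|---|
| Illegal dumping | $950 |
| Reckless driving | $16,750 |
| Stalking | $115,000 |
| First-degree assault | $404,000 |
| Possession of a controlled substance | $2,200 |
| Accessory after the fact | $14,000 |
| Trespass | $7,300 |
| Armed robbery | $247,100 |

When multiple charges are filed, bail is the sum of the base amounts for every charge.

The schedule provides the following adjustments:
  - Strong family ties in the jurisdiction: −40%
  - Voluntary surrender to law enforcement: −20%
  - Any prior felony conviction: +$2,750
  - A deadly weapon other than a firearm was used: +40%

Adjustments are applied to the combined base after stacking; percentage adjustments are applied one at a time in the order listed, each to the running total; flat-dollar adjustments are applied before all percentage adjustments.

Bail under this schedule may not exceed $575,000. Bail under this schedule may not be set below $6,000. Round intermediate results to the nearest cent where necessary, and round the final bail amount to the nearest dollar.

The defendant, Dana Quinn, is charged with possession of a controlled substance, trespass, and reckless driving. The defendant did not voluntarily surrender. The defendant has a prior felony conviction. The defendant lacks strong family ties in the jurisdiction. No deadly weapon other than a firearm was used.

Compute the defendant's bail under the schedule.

$29,000

Base amounts from the schedule: possession of a controlled substance $2,200; trespass $7,300; reckless driving $16,750.
Stacking rule: sum of all bases. $2,200 + $7,300 + $16,750 = $26,250.
Any prior felony conviction (+$2,750 flat): $26,250 + $2,750 = $29,000.
$29,000 is within the $575,000 maximum.
$29,000 is at or above the $6,000 minimum.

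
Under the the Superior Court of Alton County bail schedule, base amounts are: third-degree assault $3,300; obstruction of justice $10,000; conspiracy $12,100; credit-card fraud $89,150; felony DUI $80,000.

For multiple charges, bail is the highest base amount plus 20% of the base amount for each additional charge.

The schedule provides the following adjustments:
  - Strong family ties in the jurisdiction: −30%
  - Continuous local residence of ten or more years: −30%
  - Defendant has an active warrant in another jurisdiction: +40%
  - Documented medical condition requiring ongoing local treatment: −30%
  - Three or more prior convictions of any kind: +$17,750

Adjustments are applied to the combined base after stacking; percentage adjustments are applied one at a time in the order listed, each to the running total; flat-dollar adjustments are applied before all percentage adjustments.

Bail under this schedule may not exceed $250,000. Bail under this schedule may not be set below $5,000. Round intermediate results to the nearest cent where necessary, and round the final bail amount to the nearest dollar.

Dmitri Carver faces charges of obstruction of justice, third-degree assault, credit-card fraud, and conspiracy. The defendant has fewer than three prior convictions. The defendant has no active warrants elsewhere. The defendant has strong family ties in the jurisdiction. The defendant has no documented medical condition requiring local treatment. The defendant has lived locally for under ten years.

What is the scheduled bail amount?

$65,961

Base amounts from the schedule: obstruction of justice $10,000; third-degree assault $3,300; credit-card fraud $89,150; conspiracy $12,100.
Stacking rule: highest base plus 20% of each additional charge. Highest is credit-card fraud at $89,150. Additional: $10,000 × 20% = $2,000; $3,300 × 20% = $660; $12,100 × 20% = $2,420. Combined base = $89,150 + $5,080 = $94,230.
Strong family ties in the jurisdiction (−30%): $94,230 × 0.7 = $65,961.
$65,961 is within the $250,000 maximum.
$65,961 is at or above the $5,000 minimum.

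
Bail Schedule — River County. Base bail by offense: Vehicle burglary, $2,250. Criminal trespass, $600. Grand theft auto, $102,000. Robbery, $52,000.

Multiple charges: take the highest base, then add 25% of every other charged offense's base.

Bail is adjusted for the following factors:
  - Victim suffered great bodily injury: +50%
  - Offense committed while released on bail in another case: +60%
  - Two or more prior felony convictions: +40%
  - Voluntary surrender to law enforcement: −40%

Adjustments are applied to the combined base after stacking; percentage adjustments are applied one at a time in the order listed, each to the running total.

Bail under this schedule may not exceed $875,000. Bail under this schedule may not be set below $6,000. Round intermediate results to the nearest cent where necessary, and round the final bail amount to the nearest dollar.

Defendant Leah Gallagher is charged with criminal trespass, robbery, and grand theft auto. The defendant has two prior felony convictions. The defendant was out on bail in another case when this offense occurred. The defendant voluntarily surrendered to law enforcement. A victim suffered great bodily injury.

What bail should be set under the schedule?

$232,142

Base amounts from the schedule: criminal trespass $600; robbery $52,000; grand theft auto $102,000.
Stacking rule: highest base plus 25% of each additional charge. Highest is grand theft auto at $102,000. Additional: $600 × 25% = $150; $52,000 × 25% = $13,000. Combined base = $102,000 + $13,150 = $115,150.
Victim suffered great bodily injury (+50%): $115,150 × 1.5 = $172,725.
Offense committed while released on bail in another case (+60%): $172,725 × 1.6 = $276,360.
Two or more prior felony convictions (+40%): $276,360 × 1.4 = $386,904.
Voluntary surrender to law enforcement (−40%): $386,904 × 0.6 = $232,142.40.
$232,142.40 is within the $875,000 maximum.
$232,142.40 is at or above the $6,000 minimum.
Rounded to the nearest dollar: $232,142.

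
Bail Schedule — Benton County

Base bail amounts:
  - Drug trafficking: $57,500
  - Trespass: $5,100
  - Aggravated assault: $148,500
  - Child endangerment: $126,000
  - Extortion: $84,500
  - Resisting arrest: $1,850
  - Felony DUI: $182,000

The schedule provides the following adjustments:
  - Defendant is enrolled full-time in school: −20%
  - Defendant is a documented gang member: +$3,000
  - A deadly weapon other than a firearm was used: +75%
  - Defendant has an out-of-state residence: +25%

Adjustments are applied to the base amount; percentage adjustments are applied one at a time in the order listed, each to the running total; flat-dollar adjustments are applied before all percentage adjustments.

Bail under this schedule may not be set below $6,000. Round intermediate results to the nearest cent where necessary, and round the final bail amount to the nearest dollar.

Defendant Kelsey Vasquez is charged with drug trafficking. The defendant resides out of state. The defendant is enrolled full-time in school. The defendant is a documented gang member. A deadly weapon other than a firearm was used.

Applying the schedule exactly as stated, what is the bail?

Base amounts from the schedule: drug trafficking $57,500.
Single charge. Combined base = $57,500.
Defendant is a documented gang member (+$3,000 flat): $57,500 + $3,000 = $60,500.
Defendant is enrolled full-time in school (−20%): $60,500 × 0.8 = $48,400.
A deadly weapon other than a firearm was used (+75%): $48,400 × 1.75 = $84,700.
Defendant has an out-of-state residence (+25%): $84,700 × 1.25 = $105,875.
$105,875 is at or above the $6,000 minimum.

$105,875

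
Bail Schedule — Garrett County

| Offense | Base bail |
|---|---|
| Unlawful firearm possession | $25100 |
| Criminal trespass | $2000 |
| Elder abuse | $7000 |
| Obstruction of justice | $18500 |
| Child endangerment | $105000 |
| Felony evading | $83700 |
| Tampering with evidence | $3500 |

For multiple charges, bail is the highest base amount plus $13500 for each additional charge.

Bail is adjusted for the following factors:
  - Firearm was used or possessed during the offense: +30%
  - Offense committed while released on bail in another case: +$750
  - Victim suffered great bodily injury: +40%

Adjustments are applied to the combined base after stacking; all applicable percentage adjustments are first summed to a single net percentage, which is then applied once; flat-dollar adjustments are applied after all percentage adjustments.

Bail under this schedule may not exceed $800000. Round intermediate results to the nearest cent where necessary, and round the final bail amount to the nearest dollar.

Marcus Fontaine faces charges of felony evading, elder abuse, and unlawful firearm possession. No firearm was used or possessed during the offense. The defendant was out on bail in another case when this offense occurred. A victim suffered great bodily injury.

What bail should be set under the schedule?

$155730

Base amounts from the schedule: felony evading $83700; elder abuse $7000; unlawful firearm possession $25100.
Stacking rule: highest base plus $13500 per additional charge. Highest is felony evading at $83700; 2 additional charges → +$27000. Combined base = $110700.
Victim suffered great bodily injury (+40%): $110700 × 1.4 = $154980.
Offense committed while released on bail in another case (+$750 flat): $154980 + $750 = $155730.
$155730 is within the $800000 maximum.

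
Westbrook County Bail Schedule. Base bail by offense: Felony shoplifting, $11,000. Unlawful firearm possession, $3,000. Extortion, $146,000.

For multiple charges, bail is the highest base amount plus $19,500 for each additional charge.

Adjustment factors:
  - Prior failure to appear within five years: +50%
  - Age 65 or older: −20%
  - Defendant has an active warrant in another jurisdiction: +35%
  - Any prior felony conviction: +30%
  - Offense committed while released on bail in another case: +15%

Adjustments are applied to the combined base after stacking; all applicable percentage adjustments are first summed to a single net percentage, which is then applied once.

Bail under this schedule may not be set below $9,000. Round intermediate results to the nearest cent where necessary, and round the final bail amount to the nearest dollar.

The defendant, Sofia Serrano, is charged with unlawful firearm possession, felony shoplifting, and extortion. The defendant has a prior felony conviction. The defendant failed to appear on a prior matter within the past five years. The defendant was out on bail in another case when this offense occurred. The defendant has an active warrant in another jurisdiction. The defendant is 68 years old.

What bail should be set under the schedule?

$388,500

Base amounts from the schedule: unlawful firearm possession $3,000; felony shoplifting $11,000; extortion $146,000.
Stacking rule: highest base plus $19,500 per additional charge. Highest is extortion at $146,000; 2 additional charges → +$39,000. Combined base = $185,000.
Net percentage adjustment: +50% −20% +35% +30% +15% = +110%. $185,000 × 2.1 = $388,500.
$388,500 is at or above the $9,000 minimum.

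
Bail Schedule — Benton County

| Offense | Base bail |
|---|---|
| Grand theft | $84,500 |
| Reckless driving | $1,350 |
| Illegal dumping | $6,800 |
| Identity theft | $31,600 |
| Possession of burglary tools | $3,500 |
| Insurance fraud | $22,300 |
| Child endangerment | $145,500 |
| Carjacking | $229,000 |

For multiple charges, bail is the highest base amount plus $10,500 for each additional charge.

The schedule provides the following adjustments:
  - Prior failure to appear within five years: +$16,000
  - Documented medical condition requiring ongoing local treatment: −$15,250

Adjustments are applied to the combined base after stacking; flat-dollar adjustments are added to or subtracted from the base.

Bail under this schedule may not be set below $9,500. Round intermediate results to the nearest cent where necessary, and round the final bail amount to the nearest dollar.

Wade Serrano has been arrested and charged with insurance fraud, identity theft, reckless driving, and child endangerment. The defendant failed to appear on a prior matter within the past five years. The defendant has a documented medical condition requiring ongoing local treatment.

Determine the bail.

$177,750

Base amounts from the schedule: insurance fraud $22,300; identity theft $31,600; reckless driving $1,350; child endangerment $145,500.
Stacking rule: highest base plus $10,500 per additional charge. Highest is child endangerment at $145,500; 3 additional charges → +$31,500. Combined base = $177,000.
Prior failure to appear within five years (+$16,000 flat): $177,000 + $16,000 = $193,000.
Documented medical condition requiring ongoing local treatment (−$15,250 flat): $193,000 − $15,250 = $177,750.
$177,750 is at or above the $9,500 minimum.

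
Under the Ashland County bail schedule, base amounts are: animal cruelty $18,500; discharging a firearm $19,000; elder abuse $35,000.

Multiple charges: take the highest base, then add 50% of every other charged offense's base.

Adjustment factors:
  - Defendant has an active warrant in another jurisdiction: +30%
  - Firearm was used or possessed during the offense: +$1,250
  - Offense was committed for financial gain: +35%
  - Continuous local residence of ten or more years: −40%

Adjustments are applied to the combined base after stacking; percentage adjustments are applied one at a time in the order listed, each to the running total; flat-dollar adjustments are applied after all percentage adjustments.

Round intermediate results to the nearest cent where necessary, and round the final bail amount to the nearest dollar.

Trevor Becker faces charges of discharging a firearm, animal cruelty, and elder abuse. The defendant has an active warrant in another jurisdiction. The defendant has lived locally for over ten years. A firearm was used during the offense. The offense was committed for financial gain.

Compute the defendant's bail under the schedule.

$57,849

Base amounts from the schedule: discharging a firearm $19,000; animal cruelty $18,500; elder abuse $35,000.
Stacking rule: highest base plus 50% of each additional charge. Highest is elder abuse at $35,000. Additional: $19,000 × 50% = $9,500; $18,500 × 50% = $9,250. Combined base = $35,000 + $18,750 = $53,750.
Defendant has an active warrant in another jurisdiction (+30%): $53,750 × 1.3 = $69,875.
Offense was committed for financial gain (+35%): $69,875 × 1.35 = $94,331.25.
Continuous local residence of ten or more years (−40%): $94,331.25 × 0.6 = $56,598.75.
Firearm was used or possessed during the offense (+$1,250 flat): $56,598.75 + $1,250 = $57,848.75.
Rounded to the nearest dollar: $57,849.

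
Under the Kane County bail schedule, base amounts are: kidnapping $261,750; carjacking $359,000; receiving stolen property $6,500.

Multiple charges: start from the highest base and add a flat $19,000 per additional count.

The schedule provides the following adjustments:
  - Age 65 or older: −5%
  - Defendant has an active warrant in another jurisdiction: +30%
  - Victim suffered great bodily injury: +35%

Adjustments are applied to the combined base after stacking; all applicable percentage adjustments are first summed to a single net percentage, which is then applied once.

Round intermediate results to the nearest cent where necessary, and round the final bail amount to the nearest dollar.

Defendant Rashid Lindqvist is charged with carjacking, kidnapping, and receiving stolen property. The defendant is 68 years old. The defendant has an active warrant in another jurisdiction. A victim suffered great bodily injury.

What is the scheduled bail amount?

Base amounts from the schedule: carjacking $359,000; kidnapping $261,750; receiving stolen property $6,500.
Stacking rule: highest base plus $19,000 per additional charge. Highest is carjacking at $359,000; 2 additional charges → +$38,000. Combined base = $397,000.
Net percentage adjustment: −5% +30% +35% = +60%. $397,000 × 1.6 = $635,200.

$635,200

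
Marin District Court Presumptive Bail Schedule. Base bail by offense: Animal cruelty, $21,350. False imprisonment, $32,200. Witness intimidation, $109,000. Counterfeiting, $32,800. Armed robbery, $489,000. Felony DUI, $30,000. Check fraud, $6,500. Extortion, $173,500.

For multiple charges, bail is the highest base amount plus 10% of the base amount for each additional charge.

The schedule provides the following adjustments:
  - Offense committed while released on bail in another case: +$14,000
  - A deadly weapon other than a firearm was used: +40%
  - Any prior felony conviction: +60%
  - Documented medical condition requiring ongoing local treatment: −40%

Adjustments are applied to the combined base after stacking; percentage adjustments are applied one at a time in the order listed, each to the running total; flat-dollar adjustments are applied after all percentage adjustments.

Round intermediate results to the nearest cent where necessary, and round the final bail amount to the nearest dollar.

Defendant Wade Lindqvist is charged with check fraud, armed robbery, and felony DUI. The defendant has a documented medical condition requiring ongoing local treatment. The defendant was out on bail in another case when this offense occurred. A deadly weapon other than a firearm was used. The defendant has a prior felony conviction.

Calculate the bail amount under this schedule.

$676,122

Base amounts from the schedule: check fraud $6,500; armed robbery $489,000; felony DUI $30,000.
Stacking rule: highest base plus 10% of each additional charge. Highest is armed robbery at $489,000. Additional: $6,500 × 10% = $650; $30,000 × 10% = $3,000. Combined base = $489,000 + $3,650 = $492,650.
A deadly weapon other than a firearm was used (+40%): $492,650 × 1.4 = $689,710.
Any prior felony conviction (+60%): $689,710 × 1.6 = $1,103,536.
Documented medical condition requiring ongoing local treatment (−40%): $1,103,536 × 0.6 = $662,121.60.
Offense committed while released on bail in another case (+$14,000 flat): $662,121.60 + $14,000 = $676,121.60.
Rounded to the nearest dollar: $676,122.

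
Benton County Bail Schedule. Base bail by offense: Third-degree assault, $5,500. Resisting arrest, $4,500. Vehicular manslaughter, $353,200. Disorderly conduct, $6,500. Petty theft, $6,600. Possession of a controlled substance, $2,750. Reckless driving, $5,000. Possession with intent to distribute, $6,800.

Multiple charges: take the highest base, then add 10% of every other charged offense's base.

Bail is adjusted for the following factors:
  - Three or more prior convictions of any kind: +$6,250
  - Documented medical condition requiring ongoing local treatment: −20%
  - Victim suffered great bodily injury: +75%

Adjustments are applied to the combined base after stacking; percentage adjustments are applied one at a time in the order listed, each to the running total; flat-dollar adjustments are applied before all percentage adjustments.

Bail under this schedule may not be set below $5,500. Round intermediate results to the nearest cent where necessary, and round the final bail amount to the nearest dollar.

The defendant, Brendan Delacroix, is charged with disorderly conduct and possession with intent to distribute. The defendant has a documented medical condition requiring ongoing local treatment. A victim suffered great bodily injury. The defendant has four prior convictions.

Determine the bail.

Base amounts from the schedule: disorderly conduct $6,500; possession with intent to distribute $6,800.
Stacking rule: highest base plus 10% of each additional charge. Highest is possession with intent to distribute at $6,800. Additional: $6,500 × 10% = $650. Combined base = $6,800 + $650 = $7,450.
Three or more prior convictions of any kind (+$6,250 flat): $7,450 + $6,250 = $13,700.
Documented medical condition requiring ongoing local treatment (−20%): $13,700 × 0.8 = $10,960.
Victim suffered great bodily injury (+75%): $10,960 × 1.75 = $19,180.
$19,180 is at or above the $5,500 minimum.

$19,180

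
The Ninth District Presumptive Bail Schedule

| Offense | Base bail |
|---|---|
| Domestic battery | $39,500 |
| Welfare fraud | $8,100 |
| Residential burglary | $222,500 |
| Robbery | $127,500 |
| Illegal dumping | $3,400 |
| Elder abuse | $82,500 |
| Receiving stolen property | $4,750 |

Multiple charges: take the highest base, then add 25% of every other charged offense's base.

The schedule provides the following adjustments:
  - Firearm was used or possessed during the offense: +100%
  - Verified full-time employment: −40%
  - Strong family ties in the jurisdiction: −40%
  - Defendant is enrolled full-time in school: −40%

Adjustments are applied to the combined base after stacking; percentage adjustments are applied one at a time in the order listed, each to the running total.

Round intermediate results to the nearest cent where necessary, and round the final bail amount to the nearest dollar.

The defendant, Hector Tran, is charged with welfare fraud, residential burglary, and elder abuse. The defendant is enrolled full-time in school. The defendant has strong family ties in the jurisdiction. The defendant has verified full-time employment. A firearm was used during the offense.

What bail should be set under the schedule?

Base amounts from the schedule: welfare fraud $8,100; residential burglary $222,500; elder abuse $82,500.
Stacking rule: highest base plus 25% of each additional charge. Highest is residential burglary at $222,500. Additional: $8,100 × 25% = $2,025; $82,500 × 25% = $20,625. Combined base = $222,500 + $22,650 = $245,150.
Firearm was used or possessed during the offense (+100%): $245,150 × 2 = $490,300.
Verified full-time employment (−40%): $490,300 × 0.6 = $294,180.
Strong family ties in the jurisdiction (−40%): $294,180 × 0.6 = $176,508.
Defendant is enrolled full-time in school (−40%): $176,508 × 0.6 = $105,904.80.
Rounded to the nearest dollar: $105,905.

$105,905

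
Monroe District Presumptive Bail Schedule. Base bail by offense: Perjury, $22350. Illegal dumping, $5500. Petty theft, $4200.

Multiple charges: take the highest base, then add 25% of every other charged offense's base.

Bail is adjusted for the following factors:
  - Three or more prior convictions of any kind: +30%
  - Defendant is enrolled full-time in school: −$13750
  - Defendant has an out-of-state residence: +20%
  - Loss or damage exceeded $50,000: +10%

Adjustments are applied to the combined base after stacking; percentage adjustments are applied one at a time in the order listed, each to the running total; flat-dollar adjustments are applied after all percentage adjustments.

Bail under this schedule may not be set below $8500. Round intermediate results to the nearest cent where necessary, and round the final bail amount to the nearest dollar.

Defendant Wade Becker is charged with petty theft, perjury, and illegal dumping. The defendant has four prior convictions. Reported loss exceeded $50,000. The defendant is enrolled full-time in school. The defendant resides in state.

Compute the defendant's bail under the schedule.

Base amounts from the schedule: petty theft $4200; perjury $22350; illegal dumping $5500.
Stacking rule: highest base plus 25% of each additional charge. Highest is perjury at $22350. Additional: $4200 × 25% = $1050; $5500 × 25% = $1375. Combined base = $22350 + $2425 = $24775.
Three or more prior convictions of any kind (+30%): $24775 × 1.3 = $32207.50.
Loss or damage exceeded $50,000 (+10%): $32207.50 × 1.1 = $35428.25.
Defendant is enrolled full-time in school (−$13750 flat): $35428.25 − $13750 = $21678.25.
$21678.25 is at or above the $8500 minimum.
Rounded to the nearest dollar: $21678.

$21678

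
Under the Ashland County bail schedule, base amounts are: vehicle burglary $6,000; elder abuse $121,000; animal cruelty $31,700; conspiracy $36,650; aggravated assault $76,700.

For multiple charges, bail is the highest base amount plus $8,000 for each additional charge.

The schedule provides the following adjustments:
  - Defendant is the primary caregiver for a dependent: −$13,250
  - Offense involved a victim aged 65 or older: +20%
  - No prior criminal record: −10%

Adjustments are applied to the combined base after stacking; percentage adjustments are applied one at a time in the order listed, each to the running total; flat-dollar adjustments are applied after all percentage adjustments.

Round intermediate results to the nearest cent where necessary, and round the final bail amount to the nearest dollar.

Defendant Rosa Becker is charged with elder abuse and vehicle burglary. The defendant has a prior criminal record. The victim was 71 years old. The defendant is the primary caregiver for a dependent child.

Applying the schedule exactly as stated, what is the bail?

Base amounts from the schedule: elder abuse $121,000; vehicle burglary $6,000.
Stacking rule: highest base plus $8,000 per additional charge. Highest is elder abuse at $121,000; 1 additional charge → +$8,000. Combined base = $129,000.
Offense involved a victim aged 65 or older (+20%): $129,000 × 1.2 = $154,800.
Defendant is the primary caregiver for a dependent (−$13,250 flat): $154,800 − $13,250 = $141,550.

$141,550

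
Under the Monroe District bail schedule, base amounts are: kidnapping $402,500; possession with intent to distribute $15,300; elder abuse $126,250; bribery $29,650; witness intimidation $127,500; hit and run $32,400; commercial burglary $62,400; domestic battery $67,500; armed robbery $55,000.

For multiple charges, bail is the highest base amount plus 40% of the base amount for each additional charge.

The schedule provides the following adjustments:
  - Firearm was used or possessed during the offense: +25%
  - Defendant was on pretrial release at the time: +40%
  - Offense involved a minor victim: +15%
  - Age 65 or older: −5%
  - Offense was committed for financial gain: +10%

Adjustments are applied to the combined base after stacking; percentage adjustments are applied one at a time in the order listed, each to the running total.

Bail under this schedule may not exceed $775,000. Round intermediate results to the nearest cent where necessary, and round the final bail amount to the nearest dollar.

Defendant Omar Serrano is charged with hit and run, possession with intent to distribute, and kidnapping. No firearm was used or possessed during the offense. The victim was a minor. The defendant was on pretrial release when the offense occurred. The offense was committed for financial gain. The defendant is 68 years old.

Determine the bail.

Base amounts from the schedule: hit and run $32,400; possession with intent to distribute $15,300; kidnapping $402,500.
Stacking rule: highest base plus 40% of each additional charge. Highest is kidnapping at $402,500. Additional: $32,400 × 40% = $12,960; $15,300 × 40% = $6,120. Combined base = $402,500 + $19,080 = $421,580.
Defendant was on pretrial release at the time (+40%): $421,580 × 1.4 = $590,212.
Offense involved a minor victim (+15%): $590,212 × 1.15 = $678,743.80.
Age 65 or older (−5%): $678,743.80 × 0.95 = $644,806.61.
Offense was committed for financial gain (+10%): $644,806.61 × 1.1 = $709,287.27.
$709,287.27 is within the $775,000 maximum.
Rounded to the nearest dollar: $709,287.

$709,287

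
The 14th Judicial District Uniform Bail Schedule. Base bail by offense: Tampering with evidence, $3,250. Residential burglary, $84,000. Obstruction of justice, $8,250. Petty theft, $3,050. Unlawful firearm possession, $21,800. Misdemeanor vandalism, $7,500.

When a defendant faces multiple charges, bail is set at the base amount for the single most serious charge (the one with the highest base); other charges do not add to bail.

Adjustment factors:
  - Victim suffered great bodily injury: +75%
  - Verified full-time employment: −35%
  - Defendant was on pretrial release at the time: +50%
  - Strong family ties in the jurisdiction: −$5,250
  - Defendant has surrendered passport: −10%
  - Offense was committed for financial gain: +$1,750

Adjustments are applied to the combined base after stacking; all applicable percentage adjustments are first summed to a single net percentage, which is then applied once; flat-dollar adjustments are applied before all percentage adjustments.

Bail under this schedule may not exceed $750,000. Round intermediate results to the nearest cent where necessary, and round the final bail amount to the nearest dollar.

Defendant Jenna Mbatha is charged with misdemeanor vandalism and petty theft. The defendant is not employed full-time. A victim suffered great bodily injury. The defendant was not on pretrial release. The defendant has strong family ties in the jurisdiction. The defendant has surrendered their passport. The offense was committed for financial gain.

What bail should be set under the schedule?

Base amounts from the schedule: misdemeanor vandalism $7,500; petty theft $3,050.
Stacking rule: use the highest base only. Highest is misdemeanor vandalism at $7,500. Combined base = $7,500.
Strong family ties in the jurisdiction (−$5,250 flat): $7,500 − $5,250 = $2,250.
Offense was committed for financial gain (+$1,750 flat): $2,250 + $1,750 = $4,000.
Net percentage adjustment: +75% −10% = +65%. $4,000 × 1.65 = $6,600.
$6,600 is within the $750,000 maximum.

$6,600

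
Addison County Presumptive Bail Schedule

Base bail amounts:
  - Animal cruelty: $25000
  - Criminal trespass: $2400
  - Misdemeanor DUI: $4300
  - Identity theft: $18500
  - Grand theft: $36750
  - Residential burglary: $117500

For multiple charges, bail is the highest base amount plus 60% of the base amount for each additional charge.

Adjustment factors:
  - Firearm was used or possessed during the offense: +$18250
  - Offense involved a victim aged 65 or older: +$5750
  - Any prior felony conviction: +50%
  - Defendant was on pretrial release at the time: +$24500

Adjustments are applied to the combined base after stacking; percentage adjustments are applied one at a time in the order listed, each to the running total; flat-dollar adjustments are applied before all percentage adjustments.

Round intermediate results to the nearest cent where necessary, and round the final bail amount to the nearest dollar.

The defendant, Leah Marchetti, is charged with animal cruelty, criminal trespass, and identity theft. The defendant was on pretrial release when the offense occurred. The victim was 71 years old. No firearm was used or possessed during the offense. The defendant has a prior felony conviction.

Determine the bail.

Base amounts from the schedule: animal cruelty $25000; criminal trespass $2400; identity theft $18500.
Stacking rule: highest base plus 60% of each additional charge. Highest is animal cruelty at $25000. Additional: $2400 × 60% = $1440; $18500 × 60% = $11100. Combined base = $25000 + $12540 = $37540.
Offense involved a victim aged 65 or older (+$5750 flat): $37540 + $5750 = $43290.
Defendant was on pretrial release at the time (+$24500 flat): $43290 + $24500 = $67790.
Any prior felony conviction (+50%): $67790 × 1.5 = $101685.

$101685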